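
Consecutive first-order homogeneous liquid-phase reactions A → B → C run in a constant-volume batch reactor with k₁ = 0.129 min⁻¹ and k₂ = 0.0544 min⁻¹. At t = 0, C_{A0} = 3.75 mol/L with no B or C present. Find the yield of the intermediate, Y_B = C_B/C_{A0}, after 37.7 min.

0.209

For first-order series with pure A initially, C_B(t) = k₁C_{A0}/(k₂−k₁)·(e^(−k₁t) − e^(−k₂t)).
e^(−k₁t) = e^(−0.129×37.7) = e^(−4.863) = 0.007725; e^(−k₂t) = e^(−2.051) = 0.1286.
C_B = 0.129×3.75/(0.0544−0.129) × (0.007725−0.1286) = (-6.485)×(-0.1209) = 0.7840 mol/L.
Y_B = C_B/C_{A0} = 0.7840/3.75 = 0.209.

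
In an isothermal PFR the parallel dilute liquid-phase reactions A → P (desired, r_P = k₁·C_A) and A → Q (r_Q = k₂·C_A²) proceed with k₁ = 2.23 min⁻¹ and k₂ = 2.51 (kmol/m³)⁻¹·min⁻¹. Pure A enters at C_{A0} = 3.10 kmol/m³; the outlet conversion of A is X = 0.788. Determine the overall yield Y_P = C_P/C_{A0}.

C_A = C_{A0}(1−X) = 0.6572 kmol/m³.
Along a PFR/batch, dC_P/dC_A = −r_P/(r_P+r_Q) = −k₁/(k₁+k₂·C_A).
Integrating from C_{A0} to C_A: C_P = (2.23/2.51)·ln[(2.23+2.51·3.10)/(2.23+2.51·0.657)] = 0.8884·ln(10.01/3.880) = 0.8422 kmol/m³.
Y_P = C_P/C_{A0} = 0.8422/3.10 = 0.272.

0.272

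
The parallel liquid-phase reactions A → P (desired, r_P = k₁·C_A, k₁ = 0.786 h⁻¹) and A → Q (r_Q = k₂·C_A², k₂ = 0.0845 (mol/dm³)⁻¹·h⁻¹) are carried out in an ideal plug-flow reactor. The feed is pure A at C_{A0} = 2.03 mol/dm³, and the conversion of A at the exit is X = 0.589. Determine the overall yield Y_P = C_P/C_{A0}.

C_A = C_{A0}(1−X) = 0.8343 mol/dm³.
Along a PFR/batch, dC_P/dC_A = −r_P/(r_P+r_Q) = −k₁/(k₁+k₂·C_A).
Integrating from C_{A0} to C_A: C_P = (0.786/0.0845)·ln[(0.786+0.0845·2.03)/(0.786+0.0845·0.834)] = 9.302·ln(0.9575/0.8565) = 1.037 mol/dm³.
Y_P = C_P/C_{A0} = 1.037/2.03 = 0.511.

0.511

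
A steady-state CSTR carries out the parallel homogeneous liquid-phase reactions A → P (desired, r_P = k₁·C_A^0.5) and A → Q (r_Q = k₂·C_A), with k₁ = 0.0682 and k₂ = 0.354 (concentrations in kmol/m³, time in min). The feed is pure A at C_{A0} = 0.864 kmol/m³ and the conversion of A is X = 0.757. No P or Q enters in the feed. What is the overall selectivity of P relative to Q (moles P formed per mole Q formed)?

Exit C_A = C_{A0}(1−X) = 0.864×0.243 = 0.2100 kmol/m³.
In a CSTR the entire volume is at exit conditions, so r_P = 0.0682×0.2100^0.5 = 0.03125 and r_Q = 0.354×0.2100 = 0.07432.
Overall selectivity = C_P/C_Q = r_Pτ/(r_Qτ) = r_P/r_Q = 0.420.

0.420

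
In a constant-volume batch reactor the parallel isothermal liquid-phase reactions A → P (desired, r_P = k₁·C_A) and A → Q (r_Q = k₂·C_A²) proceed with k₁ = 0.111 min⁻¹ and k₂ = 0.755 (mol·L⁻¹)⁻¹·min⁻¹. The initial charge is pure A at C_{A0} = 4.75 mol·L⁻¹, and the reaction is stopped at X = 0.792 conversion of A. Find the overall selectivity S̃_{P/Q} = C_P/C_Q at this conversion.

0.0606

C_A = C_{A0}(1−X) = 0.9880 mol·L⁻¹.
Along a PFR/batch, dC_P/dC_A = −r_P/(r_P+r_Q) = −k₁/(k₁+k₂·C_A).
Integrating from C_{A0} to C_A: C_P = (0.111/0.755)·ln[(0.111+0.755·4.75)/(0.111+0.755·0.988)] = 0.1470·ln(3.697/0.8569) = 0.2149 mol·L⁻¹.
C_Q = (C_{A0}−C_A)−C_P = 3.547 mol·L⁻¹; S̃_{P/Q} = 0.2149/3.547 = 0.0606.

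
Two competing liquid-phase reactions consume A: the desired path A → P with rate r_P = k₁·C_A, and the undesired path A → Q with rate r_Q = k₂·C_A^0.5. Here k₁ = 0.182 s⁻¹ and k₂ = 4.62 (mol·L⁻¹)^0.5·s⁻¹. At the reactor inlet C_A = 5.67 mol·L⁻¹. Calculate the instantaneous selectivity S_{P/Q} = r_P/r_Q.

0.0938

S_{P/Q} = r_P/r_Q = (k₁·C_A)/(k₂·C_A^0.5) = (k₁/k₂)·C_A^0.5.
= (0.182×5.670) / (4.62×5.670^0.5) = 1.032/11.00 = 0.0938.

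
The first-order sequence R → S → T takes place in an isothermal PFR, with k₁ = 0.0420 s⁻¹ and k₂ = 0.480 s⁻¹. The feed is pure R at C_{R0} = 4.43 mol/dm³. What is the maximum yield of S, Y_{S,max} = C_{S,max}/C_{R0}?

For a first-order series the maximum intermediate yield is C_{S,max}/C_{R0} = (k₁/k₂)^[k₂/(k₂−k₁)].
= (0.0420/0.480)^(0.480/(0.480−0.0420)) = (0.08750)^(1.096) = 0.06927.

0.0693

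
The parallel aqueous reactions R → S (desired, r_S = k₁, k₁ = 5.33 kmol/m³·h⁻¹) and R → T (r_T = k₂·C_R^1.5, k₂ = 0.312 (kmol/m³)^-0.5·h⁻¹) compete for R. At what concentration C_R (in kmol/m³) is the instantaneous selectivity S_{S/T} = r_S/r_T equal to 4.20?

S_{S/T} = (k₁/k₂)·C_R^-1.5 ⇒ C_R = (S·k₂/k₁)^(1/(-1.5)).
= (4.20×0.312/5.33)^(-0.6667) = (0.2459)^(-0.6667) = 2.55 kmol/m³.

2.55 kmol/m³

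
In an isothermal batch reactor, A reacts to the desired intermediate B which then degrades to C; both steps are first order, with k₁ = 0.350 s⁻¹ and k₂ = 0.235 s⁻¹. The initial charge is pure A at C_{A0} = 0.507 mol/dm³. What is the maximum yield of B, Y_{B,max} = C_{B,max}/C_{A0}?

For a first-order series the maximum intermediate yield is C_{B,max}/C_{A0} = (k₁/k₂)^[k₂/(k₂−k₁)].
= (0.350/0.235)^(0.235/(0.235−0.350)) = (1.489)^(-2.043) = 0.4431.

0.443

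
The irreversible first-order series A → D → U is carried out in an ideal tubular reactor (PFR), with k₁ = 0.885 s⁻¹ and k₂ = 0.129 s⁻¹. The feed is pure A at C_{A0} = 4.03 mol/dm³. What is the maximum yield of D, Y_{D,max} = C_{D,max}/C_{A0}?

Evaluating C_D at τ_opt = ln(k₂/k₁)/(k₂−k₁) gives C_{D,max}/C_{A0} = (k₁/k₂)^[k₂/(k₂−k₁)].
= (0.885/0.129)^(0.129/(0.129−0.885)) = (6.860)^(-0.1706) = 0.7199.

0.720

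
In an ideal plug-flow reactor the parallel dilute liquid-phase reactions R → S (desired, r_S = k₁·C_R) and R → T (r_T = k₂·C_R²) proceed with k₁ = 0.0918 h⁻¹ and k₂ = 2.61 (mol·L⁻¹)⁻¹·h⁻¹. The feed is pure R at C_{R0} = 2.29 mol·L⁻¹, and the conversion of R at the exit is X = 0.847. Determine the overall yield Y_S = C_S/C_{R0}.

0.0276

C_R = C_{R0}(1−X) = 0.3504 mol·L⁻¹.
Along a PFR/batch, dC_S/dC_R = −r_S/(r_S+r_T) = −k₁/(k₁+k₂·C_R).
Integrating from C_{R0} to C_R: C_S = (0.0918/2.61)·ln[(0.0918+2.61·2.29)/(0.0918+2.61·0.350)] = 0.03517·ln(6.069/1.006) = 0.06320 mol·L⁻¹.
Y_S = C_S/C_{R0} = 0.06320/2.29 = 0.0276.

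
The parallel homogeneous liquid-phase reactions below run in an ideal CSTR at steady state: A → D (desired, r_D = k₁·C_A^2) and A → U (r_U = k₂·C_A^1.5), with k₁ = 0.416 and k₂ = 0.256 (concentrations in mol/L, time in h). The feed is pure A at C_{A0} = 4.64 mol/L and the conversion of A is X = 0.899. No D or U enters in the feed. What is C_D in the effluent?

2.20 mol/L

Exit C_A = C_{A0}(1−X) = 4.64×0.101 = 0.4686 mol/L.
A CSTR operates uniformly at the exit composition, giving r_D = 0.09136 and r_U = 0.08213 (each k·C_A^n at C_A = 0.4686).
Fraction of consumed A going to D: r_D/(r_D+r_U) = 0.5266.
C_D = 0.5266·C_{A0}·X = 0.5266×4.64×0.899 = 2.20 mol/L.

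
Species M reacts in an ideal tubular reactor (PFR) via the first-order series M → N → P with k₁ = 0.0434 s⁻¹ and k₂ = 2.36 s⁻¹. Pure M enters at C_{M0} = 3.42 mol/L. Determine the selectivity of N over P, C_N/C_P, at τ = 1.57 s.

The intermediate concentration in a first-order A→B→C sequence is C_N = k₁C_{M0}(e^(−k₁τ) − e^(−k₂τ))/(k₂−k₁).
e^(−k₁τ) = e^(−0.0434×1.57) = e^(−0.06814) = 0.9341; e^(−k₂τ) = e^(−3.705) = 0.02460.
C_N = 0.0434×3.42/(2.36−0.0434) × (0.9341−0.02460) = 0.06407×0.9095 = 0.05828 mol/L.
C_M = C_{M0}e^(−k₁τ) = 3.195 mol/L, so C_P = C_{M0}−C_M−C_N = 0.1670 mol/L; C_N/C_P = 0.349.

0.349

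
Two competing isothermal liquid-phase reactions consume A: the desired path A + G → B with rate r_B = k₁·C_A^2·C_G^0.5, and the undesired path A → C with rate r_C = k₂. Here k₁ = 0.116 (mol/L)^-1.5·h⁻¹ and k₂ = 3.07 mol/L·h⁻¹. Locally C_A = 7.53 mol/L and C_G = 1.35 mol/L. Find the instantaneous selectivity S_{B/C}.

2.49

S_{B/C} = r_B/r_C = (k₁·C_A^2·C_G^0.5)/(k₂) = (k₁/k₂)·C_A^2·C_G^0.5.
= (0.116×7.530^2×1.350^0.5) / (3.07) = 7.642/3.070 = 2.49.
Since the desired path is higher order in A, keeping C_A high (PFR or concentrated feed) favours B.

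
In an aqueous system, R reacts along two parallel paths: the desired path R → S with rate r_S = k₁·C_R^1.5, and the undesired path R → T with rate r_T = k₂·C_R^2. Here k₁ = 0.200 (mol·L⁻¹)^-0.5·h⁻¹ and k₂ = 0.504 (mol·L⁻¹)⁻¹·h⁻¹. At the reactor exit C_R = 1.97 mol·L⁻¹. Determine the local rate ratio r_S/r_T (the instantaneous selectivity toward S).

S_{S/T} = r_S/r_T = (k₁·C_R^1.5)/(k₂·C_R^2) = (k₁/k₂)·C_R^-0.5.
= (0.200×1.970^1.5) / (0.504×1.970^2) = 0.5530/1.956 = 0.283.

0.283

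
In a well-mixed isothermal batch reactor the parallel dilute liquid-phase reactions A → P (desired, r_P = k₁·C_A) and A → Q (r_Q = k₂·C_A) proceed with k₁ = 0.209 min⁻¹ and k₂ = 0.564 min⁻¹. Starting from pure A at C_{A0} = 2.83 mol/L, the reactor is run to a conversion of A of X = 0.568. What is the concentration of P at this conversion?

0.435 mol/L

C_A = C_{A0}(1−X) = 1.223 mol/L.
Both paths are first order in A, so the instantaneous fraction to P is constant: dC_P/d(−C_A) = k₁/(k₁+k₂) = 0.2704.
C_P = 0.2704·(C_{A0}−C_A) = 0.2704×1.607 = 0.435 mol/L.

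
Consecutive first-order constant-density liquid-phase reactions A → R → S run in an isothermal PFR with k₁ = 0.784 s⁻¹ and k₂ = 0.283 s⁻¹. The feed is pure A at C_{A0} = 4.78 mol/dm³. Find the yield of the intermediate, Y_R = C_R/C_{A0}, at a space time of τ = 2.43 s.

The intermediate concentration in a first-order A→B→C sequence is C_R = k₁C_{A0}(e^(−k₁τ) − e^(−k₂τ))/(k₂−k₁).
e^(−k₁τ) = e^(−0.784×2.43) = e^(−1.905) = 0.1488; e^(−k₂τ) = e^(−0.6877) = 0.5027.
C_R = 0.784×4.78/(0.283−0.784) × (0.1488−0.5027) = (-7.480)×(-0.3539) = 2.647 mol/dm³.
Y_R = C_R/C_{A0} = 2.647/4.78 = 0.554.

0.554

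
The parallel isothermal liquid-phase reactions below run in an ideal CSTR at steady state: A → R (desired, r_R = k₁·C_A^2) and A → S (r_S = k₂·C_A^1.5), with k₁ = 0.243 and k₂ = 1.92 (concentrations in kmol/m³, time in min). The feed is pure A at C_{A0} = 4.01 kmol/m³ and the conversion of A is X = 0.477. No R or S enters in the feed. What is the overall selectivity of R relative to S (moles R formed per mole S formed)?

Exit C_A = C_{A0}(1−X) = 4.01×0.523 = 2.097 kmol/m³.
In a CSTR the entire volume is at exit conditions, so r_R = 0.243×2.097^2 = 1.069 and r_S = 1.92×2.097^1.5 = 5.831.
Overall selectivity = C_R/C_S = r_Rτ/(r_Sτ) = r_R/r_S = 0.183.

0.183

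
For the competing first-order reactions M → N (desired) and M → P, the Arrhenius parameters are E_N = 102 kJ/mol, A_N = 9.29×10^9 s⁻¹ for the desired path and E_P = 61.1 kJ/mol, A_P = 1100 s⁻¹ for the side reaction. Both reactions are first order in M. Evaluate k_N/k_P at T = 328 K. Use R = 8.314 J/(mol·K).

k_N/k_P = (A_N/A_P)·exp[−(E_N−E_P)/(RT)] = (A_N/A_P)·exp[(E_P−E_N)/(RT)].
(E_P−E_N)/(RT) = (61.1−102)×10³/(8.314×328) = -40900/2727 = -15.00.
k_N/k_P = (9.29×10^9/1100)·exp(-15.00) = 8.445×10^6 × 3.065×10^-7 = 2.59.
Since E_N > E_P, raising the temperature improves selectivity toward N.

2.59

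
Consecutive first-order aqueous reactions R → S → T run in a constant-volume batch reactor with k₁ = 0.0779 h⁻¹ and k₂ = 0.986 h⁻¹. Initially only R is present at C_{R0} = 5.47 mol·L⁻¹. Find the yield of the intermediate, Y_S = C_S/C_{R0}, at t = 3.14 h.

0.0633

The intermediate concentration in a first-order A→B→C sequence is C_S = k₁C_{R0}(e^(−k₁t) − e^(−k₂t))/(k₂−k₁).
e^(−k₁t) = e^(−0.0779×3.14) = e^(−0.2446) = 0.7830; e^(−k₂t) = e^(−3.096) = 0.04523.
C_S = 0.0779×5.47/(0.986−0.0779) × (0.7830−0.04523) = 0.4692×0.7378 = 0.3462 mol·L⁻¹.
Y_S = C_S/C_{R0} = 0.3462/5.47 = 0.0633.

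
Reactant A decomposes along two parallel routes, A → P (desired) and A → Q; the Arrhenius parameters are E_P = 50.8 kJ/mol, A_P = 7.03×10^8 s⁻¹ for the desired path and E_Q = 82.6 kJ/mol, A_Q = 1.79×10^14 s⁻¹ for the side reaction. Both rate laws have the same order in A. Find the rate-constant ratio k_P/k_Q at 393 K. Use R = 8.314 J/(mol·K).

Since both paths have the same order in A, the concentration cancels and S_{P/Q} = k_P/k_Q = (A_P/A_Q)·exp[(E_Q−E_P)/(RT)].
(E_Q−E_P)/(RT) = (82.6−50.8)×10³/(8.314×393) = 31800/3267 = 9.733.
k_P/k_Q = (7.03×10^8/1.79×10^14)·exp(9.733) = 3.927×10^-6 × 16857 = 0.0662.
Since E_P < E_Q, lowering the temperature improves selectivity toward P.

0.0662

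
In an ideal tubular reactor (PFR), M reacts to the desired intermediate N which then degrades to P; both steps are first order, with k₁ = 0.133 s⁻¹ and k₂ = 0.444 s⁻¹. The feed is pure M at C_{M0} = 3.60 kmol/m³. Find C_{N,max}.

At the optimum, C_{N,max}/C_{M0} = (k₁/k₂)^[k₂/(k₂−k₁)].
= (0.133/0.444)^(0.444/(0.444−0.133)) = (0.2995)^(1.428) = 0.1789.
C_{N,max} = 0.1789×3.60 = 0.644 kmol/m³.

0.644 kmol/m³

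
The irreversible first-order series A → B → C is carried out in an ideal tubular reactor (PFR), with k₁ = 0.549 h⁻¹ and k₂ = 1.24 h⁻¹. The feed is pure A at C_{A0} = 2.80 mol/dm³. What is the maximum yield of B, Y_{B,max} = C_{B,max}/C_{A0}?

For a first-order series the maximum intermediate yield is C_{B,max}/C_{A0} = (k₁/k₂)^[k₂/(k₂−k₁)].
= (0.549/1.24)^(1.24/(1.24−0.549)) = (0.4427)^(1.795) = 0.2317.

0.232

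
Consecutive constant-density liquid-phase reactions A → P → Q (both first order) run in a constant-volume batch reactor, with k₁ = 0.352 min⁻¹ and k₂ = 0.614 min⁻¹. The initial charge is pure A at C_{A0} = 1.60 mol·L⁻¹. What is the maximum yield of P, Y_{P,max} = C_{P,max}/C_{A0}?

Evaluating C_P at t_opt = ln(k₂/k₁)/(k₂−k₁) gives C_{P,max}/C_{A0} = (k₁/k₂)^[k₂/(k₂−k₁)].
= (0.352/0.614)^(0.614/(0.614−0.352)) = (0.5733)^(2.344) = 0.2715.

0.271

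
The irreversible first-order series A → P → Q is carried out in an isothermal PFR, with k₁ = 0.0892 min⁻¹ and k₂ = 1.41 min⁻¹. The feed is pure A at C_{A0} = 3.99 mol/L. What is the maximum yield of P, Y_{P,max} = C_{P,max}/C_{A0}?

0.0525

At the optimum, C_{P,max}/C_{A0} = (k₁/k₂)^[k₂/(k₂−k₁)].
= (0.0892/1.41)^(1.41/(1.41−0.0892)) = (0.06326)^(1.068) = 0.05250.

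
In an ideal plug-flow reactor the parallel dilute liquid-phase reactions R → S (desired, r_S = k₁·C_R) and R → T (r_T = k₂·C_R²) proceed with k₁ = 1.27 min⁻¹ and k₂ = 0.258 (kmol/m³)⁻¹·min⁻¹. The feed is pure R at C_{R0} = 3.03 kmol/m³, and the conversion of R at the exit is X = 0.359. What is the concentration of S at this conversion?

C_R = C_{R0}(1−X) = 1.942 kmol/m³.
Along a PFR/batch, dC_S/dC_R = −r_S/(r_S+r_T) = −k₁/(k₁+k₂·C_R).
Integrating from C_{R0} to C_R: C_S = (1.27/0.258)·ln[(1.27+0.258·3.03)/(1.27+0.258·1.94)] = 4.922·ln(2.052/1.771) = 0.7240 kmol/m³.

0.724 kmol/m³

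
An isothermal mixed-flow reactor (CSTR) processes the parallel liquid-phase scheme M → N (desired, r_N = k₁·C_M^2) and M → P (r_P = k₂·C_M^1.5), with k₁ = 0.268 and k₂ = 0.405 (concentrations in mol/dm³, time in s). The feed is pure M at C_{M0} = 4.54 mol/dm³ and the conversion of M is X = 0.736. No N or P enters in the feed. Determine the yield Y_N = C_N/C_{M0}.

Exit C_M = C_{M0}(1−X) = 4.54×0.264 = 1.199 mol/dm³.
In a CSTR the entire volume is at exit conditions, so r_N = 0.268×1.199^2 = 0.3850 and r_P = 0.405×1.199^1.5 = 0.5314.
Fraction of consumed M going to N: r_N/(r_N+r_P) = 0.4201.
C_N = 0.4201·C_{M0}·X = 0.4201×4.54×0.736 = 1.40 mol/dm³; Y_N = C_N/C_{M0} = 0.309.

0.309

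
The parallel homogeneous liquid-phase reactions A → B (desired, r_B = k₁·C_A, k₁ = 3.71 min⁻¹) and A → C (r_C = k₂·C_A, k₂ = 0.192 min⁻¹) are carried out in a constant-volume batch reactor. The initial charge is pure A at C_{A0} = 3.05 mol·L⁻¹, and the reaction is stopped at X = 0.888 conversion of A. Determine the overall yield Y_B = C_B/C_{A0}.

0.844

C_A = C_{A0}(1−X) = 0.3416 mol·L⁻¹.
Both paths are first order in A, so the instantaneous fraction to B is constant: dC_B/d(−C_A) = k₁/(k₁+k₂) = 0.9508.
C_B = 0.9508·(C_{A0}−C_A) = 0.9508×2.708 = 2.58 mol·L⁻¹.
Y_B = C_B/C_{A0} = 2.575/3.05 = 0.844.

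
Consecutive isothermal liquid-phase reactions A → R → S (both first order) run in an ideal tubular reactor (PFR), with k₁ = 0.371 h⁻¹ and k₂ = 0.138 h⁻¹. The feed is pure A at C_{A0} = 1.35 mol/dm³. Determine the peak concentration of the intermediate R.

0.752 mol/dm³

For a first-order series the maximum intermediate yield is C_{R,max}/C_{A0} = (k₁/k₂)^[k₂/(k₂−k₁)].
= (0.371/0.138)^(0.138/(0.138−0.371)) = (2.688)^(-0.5923) = 0.5567.
C_{R,max} = 0.5567×1.35 = 0.752 mol/dm³.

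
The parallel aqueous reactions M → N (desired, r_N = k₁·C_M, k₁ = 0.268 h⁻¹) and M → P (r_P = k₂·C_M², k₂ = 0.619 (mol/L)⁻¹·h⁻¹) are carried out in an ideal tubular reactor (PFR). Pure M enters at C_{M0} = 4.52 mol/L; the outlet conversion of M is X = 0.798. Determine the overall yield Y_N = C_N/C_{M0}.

0.125

C_M = C_{M0}(1−X) = 0.9130 mol/L.
Along a PFR/batch, dC_N/dC_M = −r_N/(r_N+r_P) = −k₁/(k₁+k₂·C_M).
Integrating from C_{M0} to C_M: C_N = (0.268/0.619)·ln[(0.268+0.619·4.52)/(0.268+0.619·0.913)] = 0.4330·ln(3.066/0.8332) = 0.5641 mol/L.
Y_N = C_N/C_{M0} = 0.5641/4.52 = 0.125.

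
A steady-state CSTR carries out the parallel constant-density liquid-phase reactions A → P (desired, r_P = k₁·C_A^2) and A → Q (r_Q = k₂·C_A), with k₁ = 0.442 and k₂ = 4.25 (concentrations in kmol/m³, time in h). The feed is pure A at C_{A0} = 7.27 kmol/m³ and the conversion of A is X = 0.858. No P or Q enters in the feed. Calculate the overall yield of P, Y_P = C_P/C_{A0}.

Exit C_A = C_{A0}(1−X) = 7.27×0.142 = 1.032 kmol/m³.
Rates in a CSTR are evaluated at the outlet concentration: r_P = 0.442×1.032^2 = 0.4711, r_Q = 4.25×1.032 = 4.387.
Fraction of consumed A going to P: r_P/(r_P+r_Q) = 0.09695.
C_P = 0.09695·C_{A0}·X = 0.09695×7.27×0.858 = 0.605 kmol/m³; Y_P = C_P/C_{A0} = 0.0832.

0.0832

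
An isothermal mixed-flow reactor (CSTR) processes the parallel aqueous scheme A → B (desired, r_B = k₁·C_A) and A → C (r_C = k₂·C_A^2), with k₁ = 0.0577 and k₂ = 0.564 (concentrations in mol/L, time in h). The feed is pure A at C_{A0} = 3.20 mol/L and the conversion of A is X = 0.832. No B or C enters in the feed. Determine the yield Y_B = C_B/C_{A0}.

0.133

Exit C_A = C_{A0}(1−X) = 3.20×0.168 = 0.5376 mol/L.
Rates in a CSTR are evaluated at the outlet concentration: r_B = 0.0577×0.5376 = 0.03102, r_C = 0.564×0.5376^2 = 0.1630.
Fraction of consumed A going to B: r_B/(r_B+r_C) = 0.1599.
C_B = 0.1599·C_{A0}·X = 0.1599×3.20×0.832 = 0.426 mol/L; Y_B = C_B/C_{A0} = 0.133.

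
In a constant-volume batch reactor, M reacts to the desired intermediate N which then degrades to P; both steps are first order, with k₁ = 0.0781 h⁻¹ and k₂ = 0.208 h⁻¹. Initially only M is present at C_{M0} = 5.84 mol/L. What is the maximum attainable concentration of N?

Evaluating C_N at t_opt = ln(k₂/k₁)/(k₂−k₁) gives C_{N,max}/C_{M0} = (k₁/k₂)^[k₂/(k₂−k₁)].
= (0.0781/0.208)^(0.208/(0.208−0.0781)) = (0.3755)^(1.601) = 0.2084.
C_{N,max} = 0.2084×5.84 = 1.22 mol/L.

1.22 mol/L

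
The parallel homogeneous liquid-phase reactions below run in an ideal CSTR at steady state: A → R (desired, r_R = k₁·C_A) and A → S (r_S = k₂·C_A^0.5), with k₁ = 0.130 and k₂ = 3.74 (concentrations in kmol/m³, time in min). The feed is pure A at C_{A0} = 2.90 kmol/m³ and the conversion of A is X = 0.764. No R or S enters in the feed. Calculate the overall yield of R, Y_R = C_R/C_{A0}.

0.0214

Exit C_A = C_{A0}(1−X) = 2.90×0.236 = 0.6844 kmol/m³.
In a CSTR the entire volume is at exit conditions, so r_R = 0.130×0.6844 = 0.08897 and r_S = 3.74×0.6844^0.5 = 3.094.
Fraction of consumed A going to R: r_R/(r_R+r_S) = 0.02795.
C_R = 0.02795·C_{A0}·X = 0.02795×2.90×0.764 = 0.0619 kmol/m³; Y_R = C_R/C_{A0} = 0.0214.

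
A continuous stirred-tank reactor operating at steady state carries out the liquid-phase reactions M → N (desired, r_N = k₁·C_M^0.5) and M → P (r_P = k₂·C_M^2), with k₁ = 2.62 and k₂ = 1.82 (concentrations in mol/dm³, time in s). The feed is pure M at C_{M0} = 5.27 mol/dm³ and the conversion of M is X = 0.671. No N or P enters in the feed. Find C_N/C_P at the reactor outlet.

Exit C_M = C_{M0}(1−X) = 5.27×0.329 = 1.734 mol/dm³.
Rates in a CSTR are evaluated at the outlet concentration: r_N = 2.62×1.734^0.5 = 3.450, r_P = 1.82×1.734^2 = 5.471.
Overall selectivity = C_N/C_P = r_Nτ/(r_Pτ) = r_N/r_P = 0.631.

0.631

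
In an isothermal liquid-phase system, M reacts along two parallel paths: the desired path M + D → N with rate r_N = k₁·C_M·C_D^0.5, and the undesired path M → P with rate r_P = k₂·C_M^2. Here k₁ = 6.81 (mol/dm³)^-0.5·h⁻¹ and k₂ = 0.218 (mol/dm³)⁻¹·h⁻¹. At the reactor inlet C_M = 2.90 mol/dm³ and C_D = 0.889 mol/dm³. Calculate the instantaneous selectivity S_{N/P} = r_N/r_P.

10.2

S_{N/P} = r_N/r_P = (k₁·C_M·C_D^0.5)/(k₂·C_M^2) = (k₁/k₂)·C_M⁻¹·C_D^0.5.
= (6.81×2.900×0.8890^0.5) / (0.218×2.900^2) = 18.62/1.833 = 10.2.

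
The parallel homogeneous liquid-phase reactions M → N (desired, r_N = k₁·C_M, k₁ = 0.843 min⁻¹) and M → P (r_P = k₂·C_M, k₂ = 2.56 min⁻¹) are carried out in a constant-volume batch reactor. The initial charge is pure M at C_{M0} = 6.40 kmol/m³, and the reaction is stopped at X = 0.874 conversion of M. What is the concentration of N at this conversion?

1.39 kmol/m³

C_M = C_{M0}(1−X) = 0.8064 kmol/m³.
Both paths are first order in M, so the instantaneous fraction to N is constant: dC_N/d(−C_M) = k₁/(k₁+k₂) = 0.2477.
C_N = 0.2477·(C_{M0}−C_M) = 0.2477×5.594 = 1.39 kmol/m³.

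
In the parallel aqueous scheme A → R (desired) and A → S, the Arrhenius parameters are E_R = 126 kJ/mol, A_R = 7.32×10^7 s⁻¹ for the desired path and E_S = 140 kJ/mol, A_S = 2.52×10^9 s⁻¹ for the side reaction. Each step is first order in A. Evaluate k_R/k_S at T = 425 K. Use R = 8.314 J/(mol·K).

With equal orders, S_{R/S} = k_R/k_S = (A_R/A_S)·exp[(E_S−E_R)/(RT)].
(E_S−E_R)/(RT) = (140−126)×10³/(8.314×425) = 14000/3533 = 3.962.
k_R/k_S = (7.32×10^7/2.52×10^9)·exp(3.962) = 0.02905 × 52.57 = 1.53.
Since E_R < E_S, lowering the temperature improves selectivity toward R.

1.53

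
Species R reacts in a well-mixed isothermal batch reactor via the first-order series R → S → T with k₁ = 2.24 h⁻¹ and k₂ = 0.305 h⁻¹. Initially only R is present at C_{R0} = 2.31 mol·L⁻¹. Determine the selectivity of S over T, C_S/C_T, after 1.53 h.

2.47

The intermediate concentration in a first-order A→B→C sequence is C_S = k₁C_{R0}(e^(−k₁t) − e^(−k₂t))/(k₂−k₁).
e^(−k₁t) = e^(−2.24×1.53) = e^(−3.427) = 0.03248; e^(−k₂t) = e^(−0.4667) = 0.6271.
C_S = 2.24×2.31/(0.305−2.24) × (0.03248−0.6271) = (-2.674)×(-0.5946) = 1.590 mol·L⁻¹.
C_R = C_{R0}e^(−k₁t) = 0.07502 mol·L⁻¹, so C_T = C_{R0}−C_R−C_S = 0.6449 mol·L⁻¹; C_S/C_T = 2.47.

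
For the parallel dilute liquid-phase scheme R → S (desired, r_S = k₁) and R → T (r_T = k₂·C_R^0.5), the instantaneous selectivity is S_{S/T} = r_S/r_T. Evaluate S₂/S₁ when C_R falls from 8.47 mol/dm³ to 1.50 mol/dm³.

S_{S/T} = (k₁/k₂)·C_R^-0.5, so S₂/S₁ = (C_{R,2}/C_{R,1})^-0.5.
= (1.50/8.47)^(-0.5) = (0.1771)^(-0.5) = 2.38.
Selectivity toward S rises as C_R falls — low-concentration operation is favoured.

2.38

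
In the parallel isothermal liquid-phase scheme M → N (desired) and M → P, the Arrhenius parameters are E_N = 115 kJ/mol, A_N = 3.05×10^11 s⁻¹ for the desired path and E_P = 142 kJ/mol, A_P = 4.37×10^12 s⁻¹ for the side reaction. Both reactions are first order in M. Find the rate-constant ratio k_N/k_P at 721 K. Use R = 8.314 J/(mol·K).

6.31

k_N/k_P = (A_N/A_P)·exp[−(E_N−E_P)/(RT)] = (A_N/A_P)·exp[(E_P−E_N)/(RT)].
(E_P−E_N)/(RT) = (142−115)×10³/(8.314×721) = 27000/5994 = 4.504.
k_N/k_P = (3.05×10^11/4.37×10^12)·exp(4.504) = 0.06979 × 90.40 = 6.31.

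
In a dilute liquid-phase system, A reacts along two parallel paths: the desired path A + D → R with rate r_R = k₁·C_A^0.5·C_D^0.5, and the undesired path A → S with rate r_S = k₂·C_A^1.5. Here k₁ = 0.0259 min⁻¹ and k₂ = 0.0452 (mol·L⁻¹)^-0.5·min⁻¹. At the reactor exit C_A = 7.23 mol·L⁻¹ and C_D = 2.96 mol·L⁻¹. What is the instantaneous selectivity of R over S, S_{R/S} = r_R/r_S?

0.136

S_{R/S} = r_R/r_S = (k₁·C_A^0.5·C_D^0.5)/(k₂·C_A^1.5) = (k₁/k₂)·C_A⁻¹·C_D^0.5.
= (0.0259×7.230^0.5×2.960^0.5) / (0.0452×7.230^1.5) = 0.1198/0.8787 = 0.136.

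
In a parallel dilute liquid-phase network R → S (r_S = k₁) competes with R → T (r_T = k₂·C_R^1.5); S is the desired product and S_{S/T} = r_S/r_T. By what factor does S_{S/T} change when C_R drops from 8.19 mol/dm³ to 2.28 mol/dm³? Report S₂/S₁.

S_{S/T} = (k₁/k₂)·C_R^-1.5, so S₂/S₁ = (C_{R,2}/C_{R,1})^-1.5.
= (2.28/8.19)^(-1.5) = (0.2784)^(-1.5) = 6.81.

6.81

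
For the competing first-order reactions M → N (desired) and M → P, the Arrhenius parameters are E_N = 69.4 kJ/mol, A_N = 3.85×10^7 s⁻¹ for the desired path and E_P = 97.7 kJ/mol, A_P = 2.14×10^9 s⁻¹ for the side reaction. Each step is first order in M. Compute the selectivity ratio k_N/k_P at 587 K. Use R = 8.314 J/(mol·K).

5.94

k_N/k_P = (A_N/A_P)·exp[−(E_N−E_P)/(RT)] = (A_N/A_P)·exp[(E_P−E_N)/(RT)].
(E_P−E_N)/(RT) = (97.7−69.4)×10³/(8.314×587) = 28300/4880 = 5.799.
k_N/k_P = (3.85×10^7/2.14×10^9)·exp(5.799) = 0.01799 × 329.9 = 5.94.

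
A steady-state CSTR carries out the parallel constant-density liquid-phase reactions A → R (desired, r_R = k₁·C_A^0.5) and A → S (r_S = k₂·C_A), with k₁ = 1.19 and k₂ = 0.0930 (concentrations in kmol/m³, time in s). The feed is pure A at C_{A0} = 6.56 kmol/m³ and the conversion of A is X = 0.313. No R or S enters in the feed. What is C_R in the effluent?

1.76 kmol/m³

Exit C_A = C_{A0}(1−X) = 6.56×0.687 = 4.507 kmol/m³.
In a CSTR the entire volume is at exit conditions, so r_R = 1.19×4.507^0.5 = 2.526 and r_S = 0.0930×4.507 = 0.4191.
Fraction of consumed A going to R: r_R/(r_R+r_S) = 0.8577.
C_R = 0.8577·C_{A0}·X = 0.8577×6.56×0.313 = 1.76 kmol/m³.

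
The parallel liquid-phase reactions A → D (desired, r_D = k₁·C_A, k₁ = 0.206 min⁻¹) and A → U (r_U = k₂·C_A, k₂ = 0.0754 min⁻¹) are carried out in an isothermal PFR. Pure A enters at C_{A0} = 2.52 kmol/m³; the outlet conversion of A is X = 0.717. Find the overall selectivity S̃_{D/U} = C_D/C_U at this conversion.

C_A = C_{A0}(1−X) = 0.7132 kmol/m³.
Both paths are first order in A, so the instantaneous fraction to D is constant: dC_D/d(−C_A) = k₁/(k₁+k₂) = 0.7321.
C_D = 0.7321·(C_{A0}−C_A) = 0.7321×1.807 = 1.32 kmol/m³.
C_U = (C_{A0}−C_A)−C_D = 0.4841 kmol/m³; S̃_{D/U} = 1.323/0.4841 = 2.73.

2.73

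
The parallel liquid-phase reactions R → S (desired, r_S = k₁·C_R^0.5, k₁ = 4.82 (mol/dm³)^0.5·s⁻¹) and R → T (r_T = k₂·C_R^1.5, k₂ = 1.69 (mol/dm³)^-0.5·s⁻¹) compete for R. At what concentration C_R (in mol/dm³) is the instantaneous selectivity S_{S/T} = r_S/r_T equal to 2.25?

1.27 mol/dm³

S_{S/T} = (k₁/k₂)·C_R⁻¹ ⇒ C_R = (S·k₂/k₁)^(-1).
= (2.25×1.69/4.82)^(-1) = (0.7889)^(-1) = 1.27 mol/dm³.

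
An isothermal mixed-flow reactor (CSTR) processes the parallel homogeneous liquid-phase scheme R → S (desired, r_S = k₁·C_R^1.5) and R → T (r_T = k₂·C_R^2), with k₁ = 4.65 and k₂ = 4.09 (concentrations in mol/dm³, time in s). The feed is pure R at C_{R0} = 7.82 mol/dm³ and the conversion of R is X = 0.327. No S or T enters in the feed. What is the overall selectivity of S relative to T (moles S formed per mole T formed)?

Exit C_R = C_{R0}(1−X) = 7.82×0.673 = 5.263 mol/dm³.
A CSTR operates uniformly at the exit composition, giving r_S = 56.14 and r_T = 113.3 (each k·C_R^n at C_R = 5.263).
Overall selectivity = C_S/C_T = r_Sτ/(r_Tτ) = r_S/r_T = 0.496.

0.496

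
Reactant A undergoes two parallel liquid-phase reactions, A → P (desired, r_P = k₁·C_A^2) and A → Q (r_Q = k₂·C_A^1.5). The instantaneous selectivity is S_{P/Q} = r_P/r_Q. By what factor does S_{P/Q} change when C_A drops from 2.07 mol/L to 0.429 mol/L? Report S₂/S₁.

0.455

S_{P/Q} = (k₁/k₂)·C_A^0.5, so S₂/S₁ = (C_{A,2}/C_{A,1})^0.5.
= (0.429/2.07)^0.5 = (0.2072)^0.5 = 0.455.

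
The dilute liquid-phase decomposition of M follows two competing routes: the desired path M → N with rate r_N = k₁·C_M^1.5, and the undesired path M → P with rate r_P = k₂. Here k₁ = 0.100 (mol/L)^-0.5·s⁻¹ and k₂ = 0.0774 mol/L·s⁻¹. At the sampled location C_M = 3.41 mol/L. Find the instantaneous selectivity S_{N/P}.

8.14

S_{N/P} = r_N/r_P = (k₁·C_M^1.5)/(k₂) = (k₁/k₂)·C_M^1.5.
= (0.100×3.410^1.5) / (0.0774) = 0.6297/0.07740 = 8.14.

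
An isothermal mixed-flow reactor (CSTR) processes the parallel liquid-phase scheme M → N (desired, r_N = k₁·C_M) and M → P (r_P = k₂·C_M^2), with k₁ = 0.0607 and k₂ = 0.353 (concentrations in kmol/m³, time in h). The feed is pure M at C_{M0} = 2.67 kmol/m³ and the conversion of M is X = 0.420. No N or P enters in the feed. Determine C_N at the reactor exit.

0.112 kmol/m³

Exit C_M = C_{M0}(1−X) = 2.67×0.580 = 1.549 kmol/m³.
In a CSTR the entire volume is at exit conditions, so r_N = 0.0607×1.549 = 0.09400 and r_P = 0.353×1.549^2 = 0.8466.
Fraction of consumed M going to N: r_N/(r_N+r_P) = 0.09994.
C_N = 0.09994·C_{M0}·X = 0.09994×2.67×0.420 = 0.112 kmol/m³.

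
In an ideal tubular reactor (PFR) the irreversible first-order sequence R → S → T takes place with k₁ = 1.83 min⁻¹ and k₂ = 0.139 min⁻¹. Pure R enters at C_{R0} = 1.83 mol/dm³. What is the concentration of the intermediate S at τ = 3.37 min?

The intermediate concentration in a first-order A→B→C sequence is C_S = k₁C_{R0}(e^(−k₁τ) − e^(−k₂τ))/(k₂−k₁).
e^(−k₁τ) = e^(−1.83×3.37) = e^(−6.167) = 0.002097; e^(−k₂τ) = e^(−0.4684) = 0.6260.
C_S = 1.83×1.83/(0.139−1.83) × (0.002097−0.6260) = (-1.980)×(-0.6239) = 1.236 mol/dm³.

1.24 mol/dm³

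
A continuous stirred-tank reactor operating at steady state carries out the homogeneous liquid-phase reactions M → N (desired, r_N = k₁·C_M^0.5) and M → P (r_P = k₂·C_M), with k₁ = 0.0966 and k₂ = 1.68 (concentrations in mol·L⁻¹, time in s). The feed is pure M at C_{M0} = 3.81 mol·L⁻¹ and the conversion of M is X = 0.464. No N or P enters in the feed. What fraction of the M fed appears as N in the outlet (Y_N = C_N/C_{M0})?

Exit C_M = C_{M0}(1−X) = 3.81×0.536 = 2.042 mol·L⁻¹.
Rates in a CSTR are evaluated at the outlet concentration: r_N = 0.0966×2.042^0.5 = 0.1380, r_P = 1.68×2.042 = 3.431.
Fraction of consumed M going to N: r_N/(r_N+r_P) = 0.03868.
C_N = 0.03868·C_{M0}·X = 0.03868×3.81×0.464 = 0.0684 mol·L⁻¹; Y_N = C_N/C_{M0} = 0.0179.

0.0179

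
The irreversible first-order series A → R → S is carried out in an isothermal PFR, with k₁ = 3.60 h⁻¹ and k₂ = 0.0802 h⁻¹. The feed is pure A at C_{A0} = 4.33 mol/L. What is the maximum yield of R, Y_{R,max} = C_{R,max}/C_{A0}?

0.917

For a first-order series the maximum intermediate yield is C_{R,max}/C_{A0} = (k₁/k₂)^[k₂/(k₂−k₁)].
= (3.60/0.0802)^(0.0802/(0.0802−3.60)) = (44.89)^(-0.02279) = 0.9170.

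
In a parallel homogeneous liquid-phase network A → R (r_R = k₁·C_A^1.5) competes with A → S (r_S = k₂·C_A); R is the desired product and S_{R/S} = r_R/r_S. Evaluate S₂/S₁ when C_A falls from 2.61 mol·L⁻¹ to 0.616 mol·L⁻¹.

S_{R/S} = (k₁/k₂)·C_A^0.5, so S₂/S₁ = (C_{A,2}/C_{A,1})^0.5.
= (0.616/2.61)^0.5 = (0.2360)^0.5 = 0.486.
Selectivity toward R falls as C_A falls — high-concentration operation is favoured.

0.486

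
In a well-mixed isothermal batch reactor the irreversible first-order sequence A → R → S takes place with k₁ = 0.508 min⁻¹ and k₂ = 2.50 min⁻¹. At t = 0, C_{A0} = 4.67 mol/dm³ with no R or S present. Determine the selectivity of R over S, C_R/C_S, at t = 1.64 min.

0.232

For first-order series with pure A initially, C_R(t) = k₁C_{A0}/(k₂−k₁)·(e^(−k₁t) − e^(−k₂t)).
e^(−k₁t) = e^(−0.508×1.64) = e^(−0.8331) = 0.4347; e^(−k₂t) = e^(−4.100) = 0.01657.
C_R = 0.508×4.67/(2.50−0.508) × (0.4347−0.01657) = 1.191×0.4181 = 0.4980 mol/dm³.
C_A = C_{A0}e^(−k₁t) = 2.030 mol/dm³, so C_S = C_{A0}−C_A−C_R = 2.142 mol/dm³; C_R/C_S = 0.232.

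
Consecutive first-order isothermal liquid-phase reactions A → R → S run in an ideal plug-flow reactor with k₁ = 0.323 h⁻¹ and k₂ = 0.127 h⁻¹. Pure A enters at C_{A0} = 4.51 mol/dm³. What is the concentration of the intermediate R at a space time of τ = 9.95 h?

1.80 mol/dm³

The intermediate concentration in a first-order A→B→C sequence is C_R = k₁C_{A0}(e^(−k₁τ) − e^(−k₂τ))/(k₂−k₁).
e^(−k₁τ) = e^(−0.323×9.95) = e^(−3.214) = 0.04020; e^(−k₂τ) = e^(−1.264) = 0.2826.
C_R = 0.323×4.51/(0.127−0.323) × (0.04020−0.2826) = (-7.432)×(-0.2424) = 1.802 mol/dm³.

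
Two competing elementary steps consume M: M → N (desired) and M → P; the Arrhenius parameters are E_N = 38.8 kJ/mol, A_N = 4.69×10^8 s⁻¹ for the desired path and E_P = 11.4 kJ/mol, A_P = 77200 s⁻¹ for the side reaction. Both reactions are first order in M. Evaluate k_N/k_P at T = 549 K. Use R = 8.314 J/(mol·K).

With equal orders, S_{N/P} = k_N/k_P = (A_N/A_P)·exp[(E_P−E_N)/(RT)].
(E_P−E_N)/(RT) = (11.4−38.8)×10³/(8.314×549) = -27400/4564 = -6.003.
k_N/k_P = (4.69×10^8/77200)·exp(-6.003) = 6075 × 0.002471 = 15.0.

15.0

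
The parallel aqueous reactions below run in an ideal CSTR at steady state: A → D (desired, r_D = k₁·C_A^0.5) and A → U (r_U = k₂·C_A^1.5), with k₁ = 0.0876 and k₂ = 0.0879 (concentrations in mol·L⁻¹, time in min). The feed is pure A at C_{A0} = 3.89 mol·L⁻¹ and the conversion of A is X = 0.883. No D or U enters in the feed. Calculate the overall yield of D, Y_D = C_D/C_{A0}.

Exit C_A = C_{A0}(1−X) = 3.89×0.117 = 0.4551 mol·L⁻¹.
In a CSTR the entire volume is at exit conditions, so r_D = 0.0876×0.4551^0.5 = 0.05910 and r_U = 0.0879×0.4551^1.5 = 0.02699.
Fraction of consumed A going to D: r_D/(r_D+r_U) = 0.6865.
C_D = 0.6865·C_{A0}·X = 0.6865×3.89×0.883 = 2.36 mol·L⁻¹; Y_D = C_D/C_{A0} = 0.606.

0.606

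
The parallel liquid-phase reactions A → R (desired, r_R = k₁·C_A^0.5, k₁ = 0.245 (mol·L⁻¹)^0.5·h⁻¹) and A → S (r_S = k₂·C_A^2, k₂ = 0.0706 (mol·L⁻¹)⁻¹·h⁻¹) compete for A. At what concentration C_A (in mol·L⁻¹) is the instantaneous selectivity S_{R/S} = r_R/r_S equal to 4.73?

S_{R/S} = (k₁/k₂)·C_A^-1.5 ⇒ C_A = (S·k₂/k₁)^(1/(-1.5)).
= (4.73×0.0706/0.245)^(-0.6667) = (1.363)^(-0.6667) = 0.813 mol·L⁻¹.

0.813 mol·L⁻¹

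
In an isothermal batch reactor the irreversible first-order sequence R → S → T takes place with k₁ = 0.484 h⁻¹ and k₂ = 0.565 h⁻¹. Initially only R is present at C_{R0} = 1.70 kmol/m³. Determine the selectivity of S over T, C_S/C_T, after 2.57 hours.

Solving the coupled first-order balances gives C_S(t) = [k₁/(k₂−k₁)]·C_{R0}·(e^(−k₁t) − e^(−k₂t)).
e^(−k₁t) = e^(−0.484×2.57) = e^(−1.244) = 0.2883; e^(−k₂t) = e^(−1.452) = 0.2341.
C_S = 0.484×1.70/(0.565−0.484) × (0.2883−0.2341) = 10.16×0.05417 = 0.5503 kmol/m³.
C_R = C_{R0}e^(−k₁t) = 0.4900 kmol/m³, so C_T = C_{R0}−C_R−C_S = 0.6597 kmol/m³; C_S/C_T = 0.834.

0.834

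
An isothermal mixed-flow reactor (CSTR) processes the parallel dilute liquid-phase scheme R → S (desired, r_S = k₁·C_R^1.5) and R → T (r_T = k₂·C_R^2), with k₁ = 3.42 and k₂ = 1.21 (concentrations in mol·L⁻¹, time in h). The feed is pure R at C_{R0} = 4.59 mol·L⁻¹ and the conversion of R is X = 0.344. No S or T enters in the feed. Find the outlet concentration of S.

0.978 mol·L⁻¹

Exit C_R = C_{R0}(1−X) = 4.59×0.656 = 3.011 mol·L⁻¹.
A CSTR operates uniformly at the exit composition, giving r_S = 17.87 and r_T = 10.97 (each k·C_R^n at C_R = 3.011).
Fraction of consumed R going to S: r_S/(r_S+r_T) = 0.6196.
C_S = 0.6196·C_{R0}·X = 0.6196×4.59×0.344 = 0.978 mol·L⁻¹.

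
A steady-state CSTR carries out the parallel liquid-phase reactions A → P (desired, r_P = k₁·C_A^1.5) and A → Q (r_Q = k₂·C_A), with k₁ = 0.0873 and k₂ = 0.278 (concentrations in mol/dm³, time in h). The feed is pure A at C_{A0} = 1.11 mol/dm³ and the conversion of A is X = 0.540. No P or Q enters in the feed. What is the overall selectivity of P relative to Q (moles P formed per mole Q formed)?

Exit C_A = C_{A0}(1−X) = 1.11×0.460 = 0.5106 mol/dm³.
A CSTR operates uniformly at the exit composition, giving r_P = 0.03185 and r_Q = 0.1419 (each k·C_A^n at C_A = 0.5106).
Overall selectivity = C_P/C_Q = r_Pτ/(r_Qτ) = r_P/r_Q = 0.224.

0.224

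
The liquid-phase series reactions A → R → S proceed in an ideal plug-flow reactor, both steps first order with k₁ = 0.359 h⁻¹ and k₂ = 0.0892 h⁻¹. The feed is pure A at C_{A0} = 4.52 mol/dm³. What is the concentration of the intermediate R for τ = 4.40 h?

For first-order series with pure A initially, C_R(τ) = k₁C_{A0}/(k₂−k₁)·(e^(−k₁τ) − e^(−k₂τ)).
e^(−k₁τ) = e^(−0.359×4.40) = e^(−1.580) = 0.2061; e^(−k₂τ) = e^(−0.3925) = 0.6754.
C_R = 0.359×4.52/(0.0892−0.359) × (0.2061−0.6754) = (-6.014)×(-0.4693) = 2.823 mol/dm³.

2.82 mol/dm³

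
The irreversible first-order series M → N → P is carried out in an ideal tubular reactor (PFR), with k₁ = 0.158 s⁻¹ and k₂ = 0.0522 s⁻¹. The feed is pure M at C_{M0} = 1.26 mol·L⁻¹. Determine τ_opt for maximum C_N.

Setting dC_N/dτ = 0 gives τ_opt = ln(k₂/k₁)/(k₂−k₁).
= ln(0.0522/0.158)/(0.0522−0.158) = ln(0.3304)/-0.1058 = -1.108/-0.1058 = 10.5 s.

10.5 s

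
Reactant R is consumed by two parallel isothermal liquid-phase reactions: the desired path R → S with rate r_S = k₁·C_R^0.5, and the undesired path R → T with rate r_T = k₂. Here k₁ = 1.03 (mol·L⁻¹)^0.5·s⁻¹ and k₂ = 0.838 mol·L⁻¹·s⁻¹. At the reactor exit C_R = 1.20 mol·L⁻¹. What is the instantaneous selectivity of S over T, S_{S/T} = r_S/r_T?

S_{S/T} = r_S/r_T = (k₁·C_R^0.5)/(k₂) = (k₁/k₂)·C_R^0.5.
= (1.03×1.200^0.5) / (0.838) = 1.128/0.8380 = 1.35.

1.35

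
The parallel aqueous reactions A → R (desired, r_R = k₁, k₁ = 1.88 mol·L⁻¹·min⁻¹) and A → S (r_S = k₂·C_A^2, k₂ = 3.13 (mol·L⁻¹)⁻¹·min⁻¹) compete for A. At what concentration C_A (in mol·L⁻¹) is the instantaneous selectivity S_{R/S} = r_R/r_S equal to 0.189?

1.78 mol·L⁻¹

S_{R/S} = (k₁/k₂)·C_A^-2 ⇒ C_A = (S·k₂/k₁)^(-0.5).
= (0.189×3.13/1.88)^(-0.5) = (0.3147)^(-0.5) = 1.78 mol·L⁻¹.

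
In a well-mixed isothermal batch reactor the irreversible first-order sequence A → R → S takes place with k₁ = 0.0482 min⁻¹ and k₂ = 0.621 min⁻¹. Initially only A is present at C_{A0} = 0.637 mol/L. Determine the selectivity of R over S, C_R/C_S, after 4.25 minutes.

For first-order series with pure A initially, C_R(t) = k₁C_{A0}/(k₂−k₁)·(e^(−k₁t) − e^(−k₂t)).
e^(−k₁t) = e^(−0.0482×4.25) = e^(−0.2049) = 0.8148; e^(−k₂t) = e^(−2.639) = 0.07141.
C_R = 0.0482×0.637/(0.621−0.0482) × (0.8148−0.07141) = 0.05360×0.7434 = 0.03985 mol/L.
C_A = C_{A0}e^(−k₁t) = 0.5190 mol/L, so C_S = C_{A0}−C_A−C_R = 0.07815 mol/L; C_R/C_S = 0.510.

0.510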